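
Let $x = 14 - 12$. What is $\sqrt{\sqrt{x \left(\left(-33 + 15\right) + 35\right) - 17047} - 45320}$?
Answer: $\sqrt{-45320 + i \sqrt{17013}} \approx 0.3064 + 212.89 i$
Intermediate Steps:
$x = 2$
$\sqrt{\sqrt{x \left(\left(-33 + 15\right) + 35\right) - 17047} - 45320} = \sqrt{\sqrt{2 \left(\left(-33 + 15\right) + 35\right) - 17047} - 45320} = \sqrt{\sqrt{2 \left(-18 + 35\right) - 17047} - 45320} = \sqrt{\sqrt{2 \cdot 17 - 17047} - 45320} = \sqrt{\sqrt{34 - 17047} - 45320} = \sqrt{\sqrt{-17013} - 45320} = \sqrt{i \sqrt{17013} - 45320} = \sqrt{-45320 + i \sqrt{17013}}$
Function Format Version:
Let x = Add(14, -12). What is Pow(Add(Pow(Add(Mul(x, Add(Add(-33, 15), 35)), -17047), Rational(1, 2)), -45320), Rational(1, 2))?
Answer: Pow(Add(-45320, Mul(I, Pow(17013, Rational(1, 2)))), Rational(1, 2)) ≈ Add(0.3064, Mul(212.89, I))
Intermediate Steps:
x = 2
Pow(Add(Pow(Add(Mul(x, Add(Add(-33, 15), 35)), -17047), Rational(1, 2)), -45320), Rational(1, 2)) = Pow(Add(Pow(Add(Mul(2, Add(Add(-33, 15), 35)), -17047), Rational(1, 2)), -45320), Rational(1, 2)) = Pow(Add(Pow(Add(Mul(2, Add(-18, 35)), -17047), Rational(1, 2)), -45320), Rational(1, 2)) = Pow(Add(Pow(Add(Mul(2, 17), -17047), Rational(1, 2)), -45320), Rational(1, 2)) = Pow(Add(Pow(Add(34, -17047), Rational(1, 2)), -45320), Rational(1, 2)) = Pow(Add(Pow(-17013, Rational(1, 2)), -45320), Rational(1, 2)) = Pow(Add(Mul(I, Pow(17013, Rational(1, 2))), -45320), Rational(1, 2)) = Pow(Add(-45320, Mul(I, Pow(17013, Rational(1, 2)))), Rational(1, 2))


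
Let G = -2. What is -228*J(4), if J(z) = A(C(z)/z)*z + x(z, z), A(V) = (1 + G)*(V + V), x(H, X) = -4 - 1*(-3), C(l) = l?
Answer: 2052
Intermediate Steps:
x(H, X) = -1 (x(H, X) = -4 + 3 = -1)
A(V) = -2*V (A(V) = (1 - 2)*(V + V) = -2*V)
J(z) = -1 - 2*z (J(z) = (-2*z/z)*z - 1 = (-2*1)*z - 1 = -2*z - 1 = -1 - 2*z)
-228*J(4) = -228*(-1 - 2*4) = -228*(-1 - 8) = -228*(-9) = 2052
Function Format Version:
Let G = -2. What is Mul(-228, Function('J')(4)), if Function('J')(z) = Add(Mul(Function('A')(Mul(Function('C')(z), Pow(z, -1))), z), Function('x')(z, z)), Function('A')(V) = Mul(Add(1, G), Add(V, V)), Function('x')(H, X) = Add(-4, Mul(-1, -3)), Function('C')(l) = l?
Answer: 2052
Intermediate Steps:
Function('x')(H, X) = -1 (Function('x')(H, X) = Add(-4, 3) = -1)
Function('A')(V) = Mul(-2, V) (Function('A')(V) = Mul(Add(1, -2), Add(V, V)) = Mul(-1, Mul(2, V)) = Mul(-2, V))
Function('J')(z) = Add(-1, Mul(-2, z)) (Function('J')(z) = Add(Mul(Mul(-2, Mul(z, Pow(z, -1))), z), -1) = Add(Mul(Mul(-2, 1), z), -1) = Add(Mul(-2, z), -1) = Add(-1, Mul(-2, z)))
Mul(-228, Function('J')(4)) = Mul(-228, Add(-1, Mul(-2, 4))) = Mul(-228, Add(-1, -8)) = Mul(-228, -9) = 2052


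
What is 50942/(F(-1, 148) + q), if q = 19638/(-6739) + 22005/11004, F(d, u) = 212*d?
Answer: -1259217570184/5262955843 ≈ -239.26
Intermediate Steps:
q = -22601619/24718652 (q = 19638*(-1/6739) + 22005*(1/11004) = -19638/6739 + 7335/3668 = -22601619/24718652 ≈ -0.91435)
50942/(F(-1, 148) + q) = 50942/(212*(-1) - 22601619/24718652) = 50942/(-212 - 22601619/24718652) = 50942/(-5262955843/24718652) = 50942*(-24718652/5262955843) = -1259217570184/5262955843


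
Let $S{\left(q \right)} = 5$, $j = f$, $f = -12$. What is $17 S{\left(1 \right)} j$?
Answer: $-1020$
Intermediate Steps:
$j = -12$
$17 S{\left(1 \right)} j = 17 \cdot 5 \left(-12\right) = 85 \left(-12\right) = -1020$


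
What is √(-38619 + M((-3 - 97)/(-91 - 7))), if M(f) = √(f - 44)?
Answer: 3*√(-210259 + 7*I*√26)/7 ≈ 0.01668 + 196.52*I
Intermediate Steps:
M(f) = √(-44 + f)
√(-38619 + M((-3 - 97)/(-91 - 7))) = √(-38619 + √(-44 + (-3 - 97)/(-91 - 7))) = √(-38619 + √(-44 - 100/(-98))) = √(-38619 + √(-44 - 100*(-1/98))) = √(-38619 + √(-44 + 50/49)) = √(-38619 + √(-2106/49)) = √(-38619 + 9*I*√26/7)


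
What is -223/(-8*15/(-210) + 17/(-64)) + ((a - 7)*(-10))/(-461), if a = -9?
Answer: -46077664/63157 ≈ -729.57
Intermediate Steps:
-223/(-8*15/(-210) + 17/(-64)) + ((a - 7)*(-10))/(-461) = -223/(-8*15/(-210) + 17/(-64)) + ((-9 - 7)*(-10))/(-461) = -223/(-120*(-1/210) + 17*(-1/64)) - 16*(-10)*(-1/461) = -223/(4/7 - 17/64) + 160*(-1/461) = -223/137/448 - 160/461 = -223*448/137 - 160/461 = -99904/137 - 160/461 = -46077664/63157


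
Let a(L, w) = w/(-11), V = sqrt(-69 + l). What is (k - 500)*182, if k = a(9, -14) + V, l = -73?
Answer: -998452/11 + 182*I*sqrt(142) ≈ -90768.0 + 2168.8*I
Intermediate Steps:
V = I*sqrt(142) (V = sqrt(-69 - 73) = sqrt(-142) = I*sqrt(142) ≈ 11.916*I)
a(L, w) = -w/11 (a(L, w) = w*(-1/11) = -w/11)
k = 14/11 + I*sqrt(142) (k = -1/11*(-14) + I*sqrt(142) = 14/11 + I*sqrt(142) ≈ 1.2727 + 11.916*I)
(k - 500)*182 = ((14/11 + I*sqrt(142)) - 500)*182 = (-5486/11 + I*sqrt(142))*182 = -998452/11 + 182*I*sqrt(142)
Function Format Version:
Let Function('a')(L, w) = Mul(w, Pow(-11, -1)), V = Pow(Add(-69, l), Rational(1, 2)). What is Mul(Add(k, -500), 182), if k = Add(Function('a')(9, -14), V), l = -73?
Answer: Add(Rational(-998452, 11), Mul(182, I, Pow(142, Rational(1, 2)))) ≈ Add(-90768., Mul(2168.8, I))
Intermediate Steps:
V = Mul(I, Pow(142, Rational(1, 2))) (V = Pow(Add(-69, -73), Rational(1, 2)) = Pow(-142, Rational(1, 2)) = Mul(I, Pow(142, Rational(1, 2))) ≈ Mul(11.916, I))
Function('a')(L, w) = Mul(Rational(-1, 11), w) (Function('a')(L, w) = Mul(w, Rational(-1, 11)) = Mul(Rational(-1, 11), w))
k = Add(Rational(14, 11), Mul(I, Pow(142, Rational(1, 2)))) (k = Add(Mul(Rational(-1, 11), -14), Mul(I, Pow(142, Rational(1, 2)))) = Add(Rational(14, 11), Mul(I, Pow(142, Rational(1, 2)))) ≈ Add(1.2727, Mul(11.916, I)))
Mul(Add(k, -500), 182) = Mul(Add(Add(Rational(14, 11), Mul(I, Pow(142, Rational(1, 2)))), -500), 182) = Mul(Add(Rational(-5486, 11), Mul(I, Pow(142, Rational(1, 2)))), 182) = Add(Rational(-998452, 11), Mul(182, I, Pow(142, Rational(1, 2))))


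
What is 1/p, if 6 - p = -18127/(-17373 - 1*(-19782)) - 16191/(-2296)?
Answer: 790152/5114551 ≈ 0.15449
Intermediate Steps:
p = 5114551/790152 (p = 6 - (-18127/(-17373 - 1*(-19782)) - 16191/(-2296)) = 6 - (-18127/(-17373 + 19782) - 16191*(-1/2296)) = 6 - (-18127/2409 + 2313/328) = 6 - 1*(-373639/790152) = 6 + 373639/790152 = 5114551/790152 ≈ 6.4729)
1/p = 1/(5114551/790152) = 790152/5114551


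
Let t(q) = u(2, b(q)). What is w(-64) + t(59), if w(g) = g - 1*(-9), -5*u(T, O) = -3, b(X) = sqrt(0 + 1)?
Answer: -272/5 ≈ -54.400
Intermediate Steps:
b(X) = 1 (b(X) = sqrt(1) = 1)
u(T, O) = 3/5 (u(T, O) = -1/5*(-3) = 3/5)
t(q) = 3/5
w(g) = 9 + g (w(g) = g + 9 = 9 + g)
w(-64) + t(59) = (9 - 64) + 3/5 = -55 + 3/5 = -272/5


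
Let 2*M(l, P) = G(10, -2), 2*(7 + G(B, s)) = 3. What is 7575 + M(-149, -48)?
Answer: 30289/4 ≈ 7572.3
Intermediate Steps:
G(B, s) = -11/2 (G(B, s) = -7 + (½)*3 = -7 + 3/2 = -11/2)
M(l, P) = -11/4 (M(l, P) = (½)*(-11/2) = -11/4)
7575 + M(-149, -48) = 7575 - 11/4 = 30289/4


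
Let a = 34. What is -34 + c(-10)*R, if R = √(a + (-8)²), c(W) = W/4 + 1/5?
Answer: -34 - 161*√2/10 ≈ -56.769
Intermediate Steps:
c(W) = ⅕ + W/4 (c(W) = W*(¼) + 1*(⅕) = W/4 + ⅕ = ⅕ + W/4)
R = 7*√2 (R = √(34 + (-8)²) = √(34 + 64) = √98 = 7*√2 ≈ 9.8995)
-34 + c(-10)*R = -34 + (⅕ + (¼)*(-10))*(7*√2) = -34 + (⅕ - 5/2)*(7*√2) = -34 - 161*√2/10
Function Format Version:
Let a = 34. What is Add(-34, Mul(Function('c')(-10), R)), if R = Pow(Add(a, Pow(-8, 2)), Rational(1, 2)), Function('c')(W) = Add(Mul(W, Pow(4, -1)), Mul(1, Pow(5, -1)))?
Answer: Add(-34, Mul(Rational(-161, 10), Pow(2, Rational(1, 2)))) ≈ -56.769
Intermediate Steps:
Function('c')(W) = Add(Rational(1, 5), Mul(Rational(1, 4), W)) (Function('c')(W) = Add(Mul(W, Rational(1, 4)), Mul(1, Rational(1, 5))) = Add(Mul(Rational(1, 4), W), Rational(1, 5)) = Add(Rational(1, 5), Mul(Rational(1, 4), W)))
R = Mul(7, Pow(2, Rational(1, 2))) (R = Pow(Add(34, Pow(-8, 2)), Rational(1, 2)) = Pow(Add(34, 64), Rational(1, 2)) = Pow(98, Rational(1, 2)) = Mul(7, Pow(2, Rational(1, 2))) ≈ 9.8995)
Add(-34, Mul(Function('c')(-10), R)) = Add(-34, Mul(Add(Rational(1, 5), Mul(Rational(1, 4), -10)), Mul(7, Pow(2, Rational(1, 2))))) = Add(-34, Mul(Add(Rational(1, 5), Rational(-5, 2)), Mul(7, Pow(2, Rational(1, 2))))) = Add(-34, Mul(Rational(-23, 10), Mul(7, Pow(2, Rational(1, 2))))) = Add(-34, Mul(Rational(-161, 10), Pow(2, Rational(1, 2))))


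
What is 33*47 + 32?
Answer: 1583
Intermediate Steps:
33*47 + 32 = 1551 + 32 = 1583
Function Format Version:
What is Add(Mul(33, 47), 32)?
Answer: 1583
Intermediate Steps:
Add(Mul(33, 47), 32) = Add(1551, 32) = 1583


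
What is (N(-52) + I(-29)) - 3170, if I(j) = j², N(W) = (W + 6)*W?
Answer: 63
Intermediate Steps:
N(W) = W*(6 + W) (N(W) = (6 + W)*W = W*(6 + W))
(N(-52) + I(-29)) - 3170 = (-52*(6 - 52) + (-29)²) - 3170 = (-52*(-46) + 841) - 3170 = (2392 + 841) - 3170 = 3233 - 3170 = 63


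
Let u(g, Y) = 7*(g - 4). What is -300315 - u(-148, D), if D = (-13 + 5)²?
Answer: -299251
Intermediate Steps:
D = 64 (D = (-8)² = 64)
u(g, Y) = -28 + 7*g (u(g, Y) = 7*(-4 + g) = -28 + 7*g)
-300315 - u(-148, D) = -300315 - (-28 + 7*(-148)) = -300315 - (-28 - 1036) = -300315 - 1*(-1064) = -300315 + 1064 = -299251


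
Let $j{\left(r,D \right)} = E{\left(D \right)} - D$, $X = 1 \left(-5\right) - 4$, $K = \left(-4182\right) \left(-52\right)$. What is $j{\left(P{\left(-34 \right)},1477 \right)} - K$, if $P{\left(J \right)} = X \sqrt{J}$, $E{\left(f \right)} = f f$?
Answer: $1962588$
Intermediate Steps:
$E{\left(f \right)} = f^{2}$
$K = 217464$
$X = -9$ ($X = -5 - 4 = -9$)
$P{\left(J \right)} = - 9 \sqrt{J}$
$j{\left(r,D \right)} = D^{2} - D$
$j{\left(P{\left(-34 \right)},1477 \right)} - K = 1477 \left(-1 + 1477\right) - 217464 = 1477 \cdot 1476 - 217464 = 2180052 - 217464 = 1962588$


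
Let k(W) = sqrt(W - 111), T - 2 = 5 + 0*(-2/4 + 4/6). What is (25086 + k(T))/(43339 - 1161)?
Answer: 12543/21089 + I*sqrt(26)/21089 ≈ 0.59476 + 0.00024179*I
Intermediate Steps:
T = 7 (T = 2 + (5 + 0*(-2/4 + 4/6)) = 2 + (5 + 0*(-2*1/4 + 4*(1/6))) = 2 + (5 + 0*(-1/2 + 2/3)) = 2 + (5 + 0*(1/6)) = 2 + (5 + 0) = 2 + 5 = 7)
k(W) = sqrt(-111 + W)
(25086 + k(T))/(43339 - 1161) = (25086 + sqrt(-111 + 7))/(43339 - 1161) = (25086 + sqrt(-104))/42178 = (25086 + 2*I*sqrt(26))*(1/42178) = 12543/21089 + I*sqrt(26)/21089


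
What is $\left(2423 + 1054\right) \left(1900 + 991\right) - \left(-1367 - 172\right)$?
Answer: $10053546$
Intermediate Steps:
$\left(2423 + 1054\right) \left(1900 + 991\right) - \left(-1367 - 172\right) = 3477 \cdot 2891 - \left(-1367 - 172\right) = 10052007 - -1539 = 10052007 + 1539 = 10053546$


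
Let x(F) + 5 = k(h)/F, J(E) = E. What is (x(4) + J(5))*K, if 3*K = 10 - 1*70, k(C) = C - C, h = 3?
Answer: 0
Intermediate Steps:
k(C) = 0
K = -20 (K = (10 - 1*70)/3 = (10 - 70)/3 = (⅓)*(-60) = -20)
x(F) = -5 (x(F) = -5 + 0/F = -5 + 0 = -5)
(x(4) + J(5))*K = (-5 + 5)*(-20) = 0*(-20) = 0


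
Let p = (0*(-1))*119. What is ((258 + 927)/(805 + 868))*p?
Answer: 0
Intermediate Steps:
p = 0 (p = 0*119 = 0)
((258 + 927)/(805 + 868))*p = ((258 + 927)/(805 + 868))*0 = (1185/1673)*0 = 0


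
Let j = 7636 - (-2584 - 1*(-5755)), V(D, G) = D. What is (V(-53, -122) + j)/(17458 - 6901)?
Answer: 4412/10557 ≈ 0.41792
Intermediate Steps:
j = 4465 (j = 7636 - (-2584 + 5755) = 7636 - 1*3171 = 7636 - 3171 = 4465)
(V(-53, -122) + j)/(17458 - 6901) = (-53 + 4465)/(17458 - 6901) = 4412/10557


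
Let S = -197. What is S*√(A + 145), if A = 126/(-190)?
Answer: -788*√81415/95 ≈ -2366.8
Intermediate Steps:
A = -63/95 (A = 126*(-1/190) = -63/95 ≈ -0.66316)
S*√(A + 145) = -197*√(-63/95 + 145) = -788*√81415/95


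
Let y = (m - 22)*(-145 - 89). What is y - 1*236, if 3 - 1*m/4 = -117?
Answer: -107408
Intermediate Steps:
m = 480 (m = 12 - 4*(-117) = 12 + 468 = 480)
y = -107172 (y = (480 - 22)*(-145 - 89) = 458*(-234) = -107172)
y - 1*236 = -107172 - 1*236 = -107172 - 236 = -107408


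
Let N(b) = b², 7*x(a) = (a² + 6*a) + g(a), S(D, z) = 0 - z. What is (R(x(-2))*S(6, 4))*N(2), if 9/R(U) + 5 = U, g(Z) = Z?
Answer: 112/5 ≈ 22.400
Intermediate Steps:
S(D, z) = -z
x(a) = a + a²/7 (x(a) = ((a² + 6*a) + a)/7 = (a² + 7*a)/7 = a + a²/7)
R(U) = 9/(-5 + U)
(R(x(-2))*S(6, 4))*N(2) = ((9/(-5 + (⅐)*(-2)*(7 - 2)))*(-1*4))*2² = ((9/(-5 + (⅐)*(-2)*5))*(-4))*4 = ((9/(-5 - 10/7))*(-4))*4 = ((9/(-45/7))*(-4))*4 = ((9*(-7/45))*(-4))*4 = -7/5*(-4)*4 = (28/5)*4 = 112/5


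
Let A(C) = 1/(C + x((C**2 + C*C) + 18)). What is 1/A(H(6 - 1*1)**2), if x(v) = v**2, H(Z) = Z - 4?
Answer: 401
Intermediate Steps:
H(Z) = -4 + Z
A(C) = 1/(C + (18 + 2*C**2)**2) (A(C) = 1/(C + ((C**2 + C*C) + 18)**2) = 1/(C + ((C**2 + C**2) + 18)**2) = 1/(C + (2*C**2 + 18)**2) = 1/(C + (18 + 2*C**2)**2))
1/A(H(6 - 1*1)**2) = 1/(1/((-4 + (6 - 1*1))**2 + 4*(9 + ((-4 + (6 - 1*1))**2)**2)**2)) = 1/(1/((-4 + (6 - 1))**2 + 4*(9 + ((-4 + (6 - 1))**2)**2)**2)) = 1/(1/((-4 + 5)**2 + 4*(9 + ((-4 + 5)**2)**2)**2)) = 1/(1/(1**2 + 4*(9 + (1**2)**2)**2)) = 1/(1/(1 + 4*(9 + 1**2)**2)) = 1/(1/(1 + 4*(9 + 1)**2)) = 1/(1/(1 + 4*10**2)) = 1/(1/(1 + 4*100)) = 1/(1/(1 + 400)) = 1/(1/401) = 401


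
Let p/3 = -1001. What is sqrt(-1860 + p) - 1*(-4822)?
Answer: 4822 + I*sqrt(4863) ≈ 4822.0 + 69.735*I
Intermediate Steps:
p = -3003 (p = 3*(-1001) = -3003)
sqrt(-1860 + p) - 1*(-4822) = sqrt(-1860 - 3003) - 1*(-4822) = sqrt(-4863) + 4822 = I*sqrt(4863) + 4822 = 4822 + I*sqrt(4863)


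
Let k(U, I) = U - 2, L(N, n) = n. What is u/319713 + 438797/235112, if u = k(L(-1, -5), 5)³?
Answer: 140208461845/75168362856 ≈ 1.8653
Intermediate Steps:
k(U, I) = -2 + U
u = -343 (u = (-2 - 5)³ = (-7)³ = -343)
u/319713 + 438797/235112 = -343/319713 + 438797/235112 = 140208461845/75168362856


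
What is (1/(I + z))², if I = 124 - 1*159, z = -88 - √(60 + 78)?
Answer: (123 + √138)⁻² ≈ 5.5076e-5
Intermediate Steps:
z = -88 - √138 ≈ -99.747
I = -35 (I = 124 - 159 = -35)
(1/(I + z))² = (1/(-35 + (-88 - √138)))² = (1/(-123 - √138))² = (-123 - √138)⁻²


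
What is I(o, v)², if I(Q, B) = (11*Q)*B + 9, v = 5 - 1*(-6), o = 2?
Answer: 63001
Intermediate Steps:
v = 11 (v = 5 + 6 = 11)
I(Q, B) = 9 + 11*B*Q (I(Q, B) = 11*B*Q + 9 = 9 + 11*B*Q)
I(o, v)² = (9 + 11*11*2)² = (9 + 242)² = 251² = 63001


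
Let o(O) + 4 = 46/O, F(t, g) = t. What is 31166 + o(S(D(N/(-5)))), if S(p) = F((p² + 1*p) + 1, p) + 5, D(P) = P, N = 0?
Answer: 93509/3 ≈ 31170.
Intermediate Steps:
S(p) = 6 + p + p² (S(p) = ((p² + 1*p) + 1) + 5 = ((p² + p) + 1) + 5 = ((p + p²) + 1) + 5 = (1 + p + p²) + 5 = 6 + p + p²)
o(O) = -4 + 46/O
31166 + o(S(D(N/(-5)))) = 31166 + (-4 + 46/(6 + 0/(-5) + (0/(-5))²)) = 31166 + (-4 + 46/(6 + 0*(-⅕) + (0*(-⅕))²)) = 31166 + (-4 + 46/(6 + 0 + 0²)) = 31166 + (-4 + 46/(6 + 0 + 0)) = 31166 + (-4 + 46/6) = 31166 + (-4 + 46*(⅙)) = 31166 + (-4 + 23/3) = 31166 + 11/3 = 93509/3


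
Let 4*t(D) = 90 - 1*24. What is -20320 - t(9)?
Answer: -40673/2 ≈ -20337.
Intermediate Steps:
t(D) = 33/2 (t(D) = (90 - 1*24)/4 = (90 - 24)/4 = (¼)*66 = 33/2)
-20320 - t(9) = -20320 - 1*33/2 = -20320 - 33/2 = -40673/2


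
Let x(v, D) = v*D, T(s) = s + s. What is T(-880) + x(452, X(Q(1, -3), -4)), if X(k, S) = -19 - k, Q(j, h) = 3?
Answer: -11704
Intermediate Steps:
T(s) = 2*s
x(v, D) = D*v
T(-880) + x(452, X(Q(1, -3), -4)) = 2*(-880) + (-19 - 1*3)*452 = -1760 + (-19 - 3)*452 = -1760 - 22*452 = -1760 - 9944 = -11704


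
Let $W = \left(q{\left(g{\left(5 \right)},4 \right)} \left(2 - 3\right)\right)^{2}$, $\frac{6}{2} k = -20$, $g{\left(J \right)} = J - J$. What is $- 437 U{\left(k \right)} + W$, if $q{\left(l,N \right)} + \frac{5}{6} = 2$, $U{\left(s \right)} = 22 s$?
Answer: $\frac{2307409}{36} \approx 64095.0$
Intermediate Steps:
$g{\left(J \right)} = 0$
$k = - \frac{20}{3}$ ($k = \frac{1}{3} \left(-20\right) = - \frac{20}{3} \approx -6.6667$)
$q{\left(l,N \right)} = \frac{7}{6}$ ($q{\left(l,N \right)} = - \frac{5}{6} + 2 = \frac{7}{6}$)
$W = \frac{49}{36}$ ($W = \left(\frac{7 \left(2 - 3\right)}{6}\right)^{2} = \left(\frac{7}{6} \left(-1\right)\right)^{2} = \left(- \frac{7}{6}\right)^{2} = \frac{49}{36} \approx 1.3611$)
$- 437 U{\left(k \right)} + W = - 437 \cdot 22 \left(- \frac{20}{3}\right) + \frac{49}{36} = \left(-437\right) \left(- \frac{440}{3}\right) + \frac{49}{36} = \frac{192280}{3} + \frac{49}{36} = \frac{2307409}{36}$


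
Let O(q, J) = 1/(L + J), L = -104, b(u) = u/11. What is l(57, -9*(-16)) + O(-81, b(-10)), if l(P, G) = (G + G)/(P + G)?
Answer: 110047/77318 ≈ 1.4233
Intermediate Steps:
b(u) = u/11 (b(u) = u*(1/11) = u/11)
l(P, G) = 2*G/(G + P) (l(P, G) = (2*G)/(G + P) = 2*G/(G + P))
O(q, J) = 1/(-104 + J)
l(57, -9*(-16)) + O(-81, b(-10)) = 2*(-9*(-16))/(-9*(-16) + 57) + 1/(-104 + (1/11)*(-10)) = 2*144/(144 + 57) + 1/(-104 - 10/11) = 2*144/201 + 1/(-1154/11) = 2*144*(1/201) - 11/1154 = 96/67 - 11/1154 = 110047/77318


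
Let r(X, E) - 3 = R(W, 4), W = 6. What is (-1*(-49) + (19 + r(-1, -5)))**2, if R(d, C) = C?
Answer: 5625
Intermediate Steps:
r(X, E) = 7 (r(X, E) = 3 + 4 = 7)
(-1*(-49) + (19 + r(-1, -5)))**2 = (-1*(-49) + (19 + 7))**2 = (49 + 26)**2 = 75**2 = 5625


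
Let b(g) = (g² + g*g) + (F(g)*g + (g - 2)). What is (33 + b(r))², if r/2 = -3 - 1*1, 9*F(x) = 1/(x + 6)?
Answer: 1857769/81 ≈ 22935.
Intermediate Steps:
F(x) = 1/(9*(6 + x)) (F(x) = 1/(9*(x + 6)) = 1/(9*(6 + x)))
r = -8 (r = 2*(-3 - 1*1) = 2*(-3 - 1) = 2*(-4) = -8)
b(g) = -2 + g + 2*g² + g/(9*(6 + g)) (b(g) = (g² + g*g) + ((1/(9*(6 + g)))*g + (g - 2)) = (g² + g²) + (g/(9*(6 + g)) + (-2 + g)) = 2*g² + (-2 + g + g/(9*(6 + g))) = -2 + g + 2*g² + g/(9*(6 + g)))
(33 + b(r))² = (33 + ((⅑)*(-8) + (6 - 8)*(-2 - 8 + 2*(-8)²))/(6 - 8))² = (33 + (-8/9 - 2*(-2 - 8 + 2*64))/(-2))² = (33 - (-8/9 - 2*(-2 - 8 + 128))/2)² = (33 - (-8/9 - 2*118)/2)² = (33 - (-8/9 - 236)/2)² = (33 - ½*(-2132/9))² = (33 + 1066/9)² = (1363/9)² = 1857769/81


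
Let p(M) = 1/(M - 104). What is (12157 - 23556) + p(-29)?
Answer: -1516068/133 ≈ -11399.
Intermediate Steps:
p(M) = 1/(-104 + M)
(12157 - 23556) + p(-29) = (12157 - 23556) + 1/(-104 - 29) = -11399 + 1/(-133) = -11399 - 1/133 = -1516068/133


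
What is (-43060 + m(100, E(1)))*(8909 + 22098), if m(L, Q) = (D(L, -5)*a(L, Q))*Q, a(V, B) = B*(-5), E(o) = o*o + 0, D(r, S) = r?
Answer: -1350664920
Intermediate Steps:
E(o) = o² (E(o) = o² + 0 = o²)
a(V, B) = -5*B
m(L, Q) = -5*L*Q² (m(L, Q) = (L*(-5*Q))*Q = (-5*L*Q)*Q = -5*L*Q²)
(-43060 + m(100, E(1)))*(8909 + 22098) = (-43060 - 5*100*(1²)²)*(8909 + 22098) = (-43060 - 5*100*1²)*31007 = (-43060 - 5*100*1)*31007 = (-43060 - 500)*31007 = -43560*31007 = -1350664920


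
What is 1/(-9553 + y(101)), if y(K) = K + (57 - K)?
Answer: -1/9496 ≈ -0.00010531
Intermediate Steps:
y(K) = 57
1/(-9553 + y(101)) = 1/(-9553 + 57) = 1/(-9496) = -1/9496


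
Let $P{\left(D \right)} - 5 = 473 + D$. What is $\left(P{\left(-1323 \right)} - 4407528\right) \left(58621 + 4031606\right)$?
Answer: $-18031246270671$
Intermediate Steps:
$P{\left(D \right)} = 478 + D$ ($P{\left(D \right)} = 5 + \left(473 + D\right) = 478 + D$)
$\left(P{\left(-1323 \right)} - 4407528\right) \left(58621 + 4031606\right) = \left(\left(478 - 1323\right) - 4407528\right) \left(58621 + 4031606\right) = \left(-845 - 4407528\right) 4090227 = \left(-4408373\right) 4090227 = -18031246270671$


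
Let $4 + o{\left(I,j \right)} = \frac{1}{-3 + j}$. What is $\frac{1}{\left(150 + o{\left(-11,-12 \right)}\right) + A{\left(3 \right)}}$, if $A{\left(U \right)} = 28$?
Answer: $\frac{15}{2609} \approx 0.0057493$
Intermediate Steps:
$o{\left(I,j \right)} = -4 + \frac{1}{-3 + j}$
$\frac{1}{\left(150 + o{\left(-11,-12 \right)}\right) + A{\left(3 \right)}} = \frac{1}{\left(150 + \frac{13 - -48}{-3 - 12}\right) + 28} = \frac{1}{\left(150 + \frac{13 + 48}{-15}\right) + 28} = \frac{1}{\left(150 - \frac{61}{15}\right) + 28} = \frac{1}{\frac{2189}{15} + 28} = \frac{1}{\frac{2609}{15}} = \frac{15}{2609}$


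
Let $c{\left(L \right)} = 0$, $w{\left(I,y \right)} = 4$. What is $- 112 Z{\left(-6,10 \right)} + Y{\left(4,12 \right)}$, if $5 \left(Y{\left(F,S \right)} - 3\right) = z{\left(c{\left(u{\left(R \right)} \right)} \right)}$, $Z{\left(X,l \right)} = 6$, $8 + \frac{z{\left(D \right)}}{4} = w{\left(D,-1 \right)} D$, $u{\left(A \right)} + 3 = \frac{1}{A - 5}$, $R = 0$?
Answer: $- \frac{3377}{5} \approx -675.4$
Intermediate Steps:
$u{\left(A \right)} = -3 + \frac{1}{-5 + A}$ ($u{\left(A \right)} = -3 + \frac{1}{A - 5} = -3 + \frac{1}{-5 + A}$)
$z{\left(D \right)} = -32 + 16 D$ ($z{\left(D \right)} = -32 + 4 \cdot 4 D = -32 + 16 D$)
$Y{\left(F,S \right)} = - \frac{17}{5}$ ($Y{\left(F,S \right)} = 3 + \frac{-32 + 16 \cdot 0}{5} = 3 + \frac{-32 + 0}{5} = 3 + \frac{1}{5} \left(-32\right) = 3 - \frac{32}{5} = - \frac{17}{5}$)
$- 112 Z{\left(-6,10 \right)} + Y{\left(4,12 \right)} = \left(-112\right) 6 - \frac{17}{5} = -672 - \frac{17}{5} = - \frac{3377}{5}$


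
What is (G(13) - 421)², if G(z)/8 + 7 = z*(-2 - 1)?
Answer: 622521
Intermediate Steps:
G(z) = -56 - 24*z (G(z) = -56 + 8*(z*(-2 - 1)) = -56 + 8*(z*(-3)) = -56 + 8*(-3*z) = -56 - 24*z)
(G(13) - 421)² = ((-56 - 24*13) - 421)² = ((-56 - 312) - 421)² = (-368 - 421)² = (-789)² = 622521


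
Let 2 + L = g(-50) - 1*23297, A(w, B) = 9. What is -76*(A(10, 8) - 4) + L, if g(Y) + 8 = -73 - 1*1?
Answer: -23761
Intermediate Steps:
g(Y) = -82 (g(Y) = -8 + (-73 - 1*1) = -8 + (-73 - 1) = -8 - 74 = -82)
L = -23381 (L = -2 + (-82 - 1*23297) = -2 + (-82 - 23297) = -2 - 23379 = -23381)
-76*(A(10, 8) - 4) + L = -76*(9 - 4) - 23381 = -76*5 - 23381 = -380 - 23381 = -23761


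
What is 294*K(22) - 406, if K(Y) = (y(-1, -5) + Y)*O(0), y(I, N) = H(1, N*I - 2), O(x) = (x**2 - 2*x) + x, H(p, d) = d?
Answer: -406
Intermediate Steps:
O(x) = x**2 - x
y(I, N) = -2 + I*N (y(I, N) = N*I - 2 = I*N - 2 = -2 + I*N)
K(Y) = 0 (K(Y) = ((-2 - 1*(-5)) + Y)*(0*(-1 + 0)) = ((-2 + 5) + Y)*(0*(-1)) = (3 + Y)*0 = 0)
294*K(22) - 406 = 294*0 - 406 = 0 - 406 = -406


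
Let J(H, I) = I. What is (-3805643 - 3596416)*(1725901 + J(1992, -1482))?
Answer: -12764251178721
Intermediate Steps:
(-3805643 - 3596416)*(1725901 + J(1992, -1482)) = (-3805643 - 3596416)*(1725901 - 1482) = -7402059*1724419 = -12764251178721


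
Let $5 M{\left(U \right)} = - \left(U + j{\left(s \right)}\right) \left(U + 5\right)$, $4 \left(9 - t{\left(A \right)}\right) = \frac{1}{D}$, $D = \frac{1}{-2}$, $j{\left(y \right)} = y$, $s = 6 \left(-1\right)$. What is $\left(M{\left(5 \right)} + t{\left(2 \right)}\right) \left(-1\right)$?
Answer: $- \frac{23}{2} \approx -11.5$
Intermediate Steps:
$s = -6$
$D = - \frac{1}{2} \approx -0.5$
$t{\left(A \right)} = \frac{19}{2}$ ($t{\left(A \right)} = 9 - \frac{1}{4 \left(- \frac{1}{2}\right)} = 9 - - \frac{1}{2} = 9 + \frac{1}{2} = \frac{19}{2}$)
$M{\left(U \right)} = - \frac{\left(-6 + U\right) \left(5 + U\right)}{5}$ ($M{\left(U \right)} = \frac{\left(-1\right) \left(U - 6\right) \left(U + 5\right)}{5} = \frac{\left(-1\right) \left(-6 + U\right) \left(5 + U\right)}{5} = - \frac{\left(-6 + U\right) \left(5 + U\right)}{5}$)
$\left(M{\left(5 \right)} + t{\left(2 \right)}\right) \left(-1\right) = \left(\left(6 - \frac{5^{2}}{5} + \frac{1}{5} \cdot 5\right) + \frac{19}{2}\right) \left(-1\right) = \left(\left(6 - 5 + 1\right) + \frac{19}{2}\right) \left(-1\right) = \left(2 + \frac{19}{2}\right) \left(-1\right) = \frac{23}{2} \left(-1\right) = - \frac{23}{2}$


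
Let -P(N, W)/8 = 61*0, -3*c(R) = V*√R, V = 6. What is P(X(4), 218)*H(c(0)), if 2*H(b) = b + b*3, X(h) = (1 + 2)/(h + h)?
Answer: 0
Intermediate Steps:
X(h) = 3/(2*h) (X(h) = 3/((2*h)) = 3*(1/(2*h)) = 3/(2*h))
c(R) = -2*√R
P(N, W) = 0 (P(N, W) = -488*0 = -8*0 = 0)
H(b) = 2*b (H(b) = (b + b*3)/2 = (b + 3*b)/2 = (4*b)/2 = 2*b)
P(X(4), 218)*H(c(0)) = 0*(2*(-2*√0)) = 0*(2*(-2*0)) = 0*(2*0) = 0*0 = 0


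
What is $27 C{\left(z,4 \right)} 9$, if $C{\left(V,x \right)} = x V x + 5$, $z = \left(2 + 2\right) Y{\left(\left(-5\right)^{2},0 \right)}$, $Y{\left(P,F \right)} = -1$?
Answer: $-14337$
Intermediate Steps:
$z = -4$ ($z = \left(2 + 2\right) \left(-1\right) = 4 \left(-1\right) = -4$)
$C{\left(V,x \right)} = 5 + V x^{2}$ ($C{\left(V,x \right)} = V x x + 5 = V x^{2} + 5 = 5 + V x^{2}$)
$27 C{\left(z,4 \right)} 9 = 27 \left(5 - 4 \cdot 4^{2}\right) 9 = 27 \left(5 - 64\right) 9 = 27 \left(-59\right) 9 = \left(-1593\right) 9 = -14337$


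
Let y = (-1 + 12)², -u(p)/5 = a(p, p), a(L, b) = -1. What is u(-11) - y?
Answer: -116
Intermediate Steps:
u(p) = 5 (u(p) = -5*(-1) = 5)
y = 121 (y = 11² = 121)
u(-11) - y = 5 - 1*121 = 5 - 121 = -116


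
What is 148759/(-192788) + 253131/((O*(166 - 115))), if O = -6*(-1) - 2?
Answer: 2032094683/1638698 ≈ 1240.1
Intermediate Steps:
O = 4 (O = 6 - 2 = 4)
148759/(-192788) + 253131/((O*(166 - 115))) = 148759/(-192788) + 253131/((4*(166 - 115))) = 148759*(-1/192788) + 253131/((4*51)) = -148759/192788 + 253131/204 = -148759/192788 + 253131*(1/204) = -148759/192788 + 84377/68 = 2032094683/1638698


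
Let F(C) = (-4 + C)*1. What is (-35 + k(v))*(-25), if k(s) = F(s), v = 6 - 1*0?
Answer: 825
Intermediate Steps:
v = 6 (v = 6 + 0 = 6)
F(C) = -4 + C
k(s) = -4 + s
(-35 + k(v))*(-25) = (-35 + (-4 + 6))*(-25) = (-35 + 2)*(-25) = -33*(-25) = 825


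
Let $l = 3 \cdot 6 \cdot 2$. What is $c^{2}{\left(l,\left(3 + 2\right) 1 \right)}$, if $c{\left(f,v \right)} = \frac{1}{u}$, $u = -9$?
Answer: $\frac{1}{81} \approx 0.012346$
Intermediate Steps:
$l = 36$ ($l = 18 \cdot 2 = 36$)
$c{\left(f,v \right)} = - \frac{1}{9}$ ($c{\left(f,v \right)} = \frac{1}{-9} = - \frac{1}{9}$)
$c^{2}{\left(l,\left(3 + 2\right) 1 \right)} = \left(- \frac{1}{9}\right)^{2} = \frac{1}{81}$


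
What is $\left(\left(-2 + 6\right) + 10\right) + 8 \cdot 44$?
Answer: $366$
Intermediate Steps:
$\left(\left(-2 + 6\right) + 10\right) + 8 \cdot 44 = \left(4 + 10\right) + 352 = 14 + 352 = 366$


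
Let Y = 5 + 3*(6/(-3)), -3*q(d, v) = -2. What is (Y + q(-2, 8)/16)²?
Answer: 529/576 ≈ 0.91840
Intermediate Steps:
q(d, v) = ⅔ (q(d, v) = -⅓*(-2) = ⅔)
Y = -1 (Y = 5 + 3*(6*(-⅓)) = 5 + 3*(-2) = 5 - 6 = -1)
(Y + q(-2, 8)/16)² = (-1 + (⅔)/16)² = (-1 + (⅔)*(1/16))² = (-1 + 1/24)² = (-23/24)² = 529/576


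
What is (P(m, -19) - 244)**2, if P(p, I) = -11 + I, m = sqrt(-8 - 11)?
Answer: 75076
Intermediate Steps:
m = I*sqrt(19) (m = sqrt(-19) = I*sqrt(19) ≈ 4.3589*I)
(P(m, -19) - 244)**2 = ((-11 - 19) - 244)**2 = (-30 - 244)**2 = (-274)**2 = 75076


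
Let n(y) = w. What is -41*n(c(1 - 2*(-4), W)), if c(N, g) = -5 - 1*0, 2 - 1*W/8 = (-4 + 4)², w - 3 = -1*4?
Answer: 41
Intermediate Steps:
w = -1 (w = 3 - 1*4 = 3 - 4 = -1)
W = 16 (W = 16 - 8*(-4 + 4)² = 16 - 8*0² = 16 - 8*0 = 16 + 0 = 16)
c(N, g) = -5 (c(N, g) = -5 + 0 = -5)
n(y) = -1
-41*n(c(1 - 2*(-4), W)) = -41*(-1) = 41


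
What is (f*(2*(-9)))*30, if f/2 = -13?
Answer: 14040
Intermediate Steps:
f = -26 (f = 2*(-13) = -26)
(f*(2*(-9)))*30 = -52*(-9)*30 = -26*(-18)*30 = 468*30 = 14040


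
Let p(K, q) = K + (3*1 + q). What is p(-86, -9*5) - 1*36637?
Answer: -36765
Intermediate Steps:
p(K, q) = 3 + K + q (p(K, q) = K + (3 + q) = 3 + K + q)
p(-86, -9*5) - 1*36637 = (3 - 86 - 9*5) - 1*36637 = (3 - 86 - 45) - 36637 = -128 - 36637 = -36765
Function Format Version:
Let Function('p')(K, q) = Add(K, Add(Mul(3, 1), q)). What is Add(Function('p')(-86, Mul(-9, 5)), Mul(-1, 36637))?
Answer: -36765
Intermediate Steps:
Function('p')(K, q) = Add(3, K, q) (Function('p')(K, q) = Add(K, Add(3, q)) = Add(3, K, q))
Add(Function('p')(-86, Mul(-9, 5)), Mul(-1, 36637)) = Add(Add(3, -86, Mul(-9, 5)), Mul(-1, 36637)) = Add(Add(3, -86, -45), -36637) = Add(-128, -36637) = -36765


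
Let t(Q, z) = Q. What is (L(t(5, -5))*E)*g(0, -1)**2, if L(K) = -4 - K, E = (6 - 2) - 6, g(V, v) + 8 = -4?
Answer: 2592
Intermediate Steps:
g(V, v) = -12 (g(V, v) = -8 - 4 = -12)
E = -2 (E = 4 - 6 = -2)
(L(t(5, -5))*E)*g(0, -1)**2 = ((-4 - 1*5)*(-2))*(-12)**2 = ((-4 - 5)*(-2))*144 = -9*(-2)*144 = 18*144 = 2592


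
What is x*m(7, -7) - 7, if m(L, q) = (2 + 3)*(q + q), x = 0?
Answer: -7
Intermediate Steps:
m(L, q) = 10*q (m(L, q) = 5*(2*q) = 10*q)
x*m(7, -7) - 7 = 0*(10*(-7)) - 7 = 0*(-70) - 7 = 0 - 7 = -7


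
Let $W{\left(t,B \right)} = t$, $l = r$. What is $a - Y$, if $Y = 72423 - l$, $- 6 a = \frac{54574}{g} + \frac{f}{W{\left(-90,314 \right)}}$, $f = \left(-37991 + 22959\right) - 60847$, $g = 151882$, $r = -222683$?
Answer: $- \frac{1345279216201}{4556460} \approx -2.9525 \cdot 10^{5}$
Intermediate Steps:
$l = -222683$
$f = -75879$ ($f = -15032 - 60847 = -75879$)
$a = - \frac{640531441}{4556460}$ ($a = - \frac{\frac{54574}{151882} - \frac{75879}{-90}}{6} = - \frac{54574 \cdot \frac{1}{151882} - - \frac{8431}{10}}{6} = - \frac{\frac{27287}{75941} + \frac{8431}{10}}{6} = \left(- \frac{1}{6}\right) \frac{640531441}{759410} = - \frac{640531441}{4556460} \approx -140.58$)
$Y = 295106$ ($Y = 72423 - -222683 = 72423 + 222683 = 295106$)
$a - Y = - \frac{640531441}{4556460} - 295106 = - \frac{1345279216201}{4556460}$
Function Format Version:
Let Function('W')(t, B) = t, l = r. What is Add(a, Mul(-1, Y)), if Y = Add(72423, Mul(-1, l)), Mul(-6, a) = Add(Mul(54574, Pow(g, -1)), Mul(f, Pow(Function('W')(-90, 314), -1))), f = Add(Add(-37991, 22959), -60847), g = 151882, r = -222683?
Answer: Rational(-1345279216201, 4556460) ≈ -2.9525e+5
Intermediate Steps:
l = -222683
f = -75879 (f = Add(-15032, -60847) = -75879)
a = Rational(-640531441, 4556460) (a = Mul(Rational(-1, 6), Add(Mul(54574, Pow(151882, -1)), Mul(-75879, Pow(-90, -1)))) = Mul(Rational(-1, 6), Add(Mul(54574, Rational(1, 151882)), Mul(-75879, Rational(-1, 90)))) = Mul(Rational(-1, 6), Add(Rational(27287, 75941), Rational(8431, 10))) = Mul(Rational(-1, 6), Rational(640531441, 759410)) = Rational(-640531441, 4556460) ≈ -140.58)
Y = 295106 (Y = Add(72423, Mul(-1, -222683)) = Add(72423, 222683) = 295106)
Add(a, Mul(-1, Y)) = Add(Rational(-640531441, 4556460), Mul(-1, 295106)) = Add(Rational(-640531441, 4556460), -295106) = Rational(-1345279216201, 4556460)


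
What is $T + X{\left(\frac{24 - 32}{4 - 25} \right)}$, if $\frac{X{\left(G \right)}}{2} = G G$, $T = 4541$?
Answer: $\frac{2002709}{441} \approx 4541.3$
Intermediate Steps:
$X{\left(G \right)} = 2 G^{2}$ ($X{\left(G \right)} = 2 G G = 2 G^{2}$)
$T + X{\left(\frac{24 - 32}{4 - 25} \right)} = 4541 + 2 \left(\frac{24 - 32}{4 - 25}\right)^{2} = 4541 + 2 \left(- \frac{8}{-21}\right)^{2} = 4541 + 2 \left(\left(-8\right) \left(- \frac{1}{21}\right)\right)^{2} = 4541 + 2 \left(\frac{8}{21}\right)^{2} = 4541 + 2 \cdot \frac{64}{441} = 4541 + \frac{128}{441} = \frac{2002709}{441}$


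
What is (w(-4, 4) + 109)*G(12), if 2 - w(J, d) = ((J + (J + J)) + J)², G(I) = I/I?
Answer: -145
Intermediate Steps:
G(I) = 1
w(J, d) = 2 - 16*J² (w(J, d) = 2 - ((J + (J + J)) + J)² = 2 - ((J + 2*J) + J)² = 2 - (3*J + J)² = 2 - (4*J)² = 2 - 16*J²)
(w(-4, 4) + 109)*G(12) = ((2 - 16*(-4)²) + 109)*1 = ((2 - 16*16) + 109)*1 = ((2 - 256) + 109)*1 = (-254 + 109)*1 = -145*1 = -145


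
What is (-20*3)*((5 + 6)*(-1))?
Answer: 660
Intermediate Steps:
(-20*3)*((5 + 6)*(-1)) = -660*(-1) = -60*(-11) = 660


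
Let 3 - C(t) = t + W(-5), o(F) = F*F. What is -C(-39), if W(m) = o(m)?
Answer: -17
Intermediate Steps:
o(F) = F²
W(m) = m²
C(t) = -22 - t (C(t) = 3 - (t + (-5)²) = 3 - (t + 25) = 3 - (25 + t) = 3 + (-25 - t) = -22 - t)
-C(-39) = -(-22 - 1*(-39)) = -(-22 + 39) = -1*17 = -17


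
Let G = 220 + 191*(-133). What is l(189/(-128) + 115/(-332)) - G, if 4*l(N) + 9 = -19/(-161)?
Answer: 8108211/322 ≈ 25181.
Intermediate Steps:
l(N) = -715/322 (l(N) = -9/4 + (-19/(-161))/4 = -9/4 + (-19*(-1/161))/4 = -9/4 + (1/4)*(19/161) = -9/4 + 19/644 = -715/322)
G = -25183 (G = 220 - 25403 = -25183)
l(189/(-128) + 115/(-332)) - G = -715/322 - 1*(-25183) = -715/322 + 25183 = 8108211/322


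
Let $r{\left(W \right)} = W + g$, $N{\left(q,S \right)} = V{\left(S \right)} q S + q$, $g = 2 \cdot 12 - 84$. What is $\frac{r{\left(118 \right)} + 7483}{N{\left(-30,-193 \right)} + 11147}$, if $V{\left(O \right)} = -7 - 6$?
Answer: $- \frac{7541}{64153} \approx -0.11755$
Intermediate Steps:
$V{\left(O \right)} = -13$ ($V{\left(O \right)} = -7 - 6 = -13$)
$g = -60$ ($g = 24 - 84 = -60$)
$N{\left(q,S \right)} = q - 13 S q$ ($N{\left(q,S \right)} = - 13 q S + q = - 13 S q + q = q - 13 S q$)
$r{\left(W \right)} = -60 + W$ ($r{\left(W \right)} = W - 60 = -60 + W$)
$\frac{r{\left(118 \right)} + 7483}{N{\left(-30,-193 \right)} + 11147} = \frac{\left(-60 + 118\right) + 7483}{- 30 \left(1 - -2509\right) + 11147} = \frac{58 + 7483}{- 30 \left(1 + 2509\right) + 11147} = \frac{7541}{\left(-30\right) 2510 + 11147} = \frac{7541}{-75300 + 11147} = \frac{7541}{-64153} = 7541 \left(- \frac{1}{64153}\right) = - \frac{7541}{64153}$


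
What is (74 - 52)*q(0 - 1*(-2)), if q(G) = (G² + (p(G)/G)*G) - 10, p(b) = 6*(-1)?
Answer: -264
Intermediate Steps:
p(b) = -6
q(G) = -16 + G² (q(G) = (G² + (-6/G)*G) - 10 = (G² - 6) - 10 = (-6 + G²) - 10 = -16 + G²)
(74 - 52)*q(0 - 1*(-2)) = (74 - 52)*(-16 + (0 - 1*(-2))²) = 22*(-16 + (0 + 2)²) = 22*(-16 + 2²) = 22*(-16 + 4) = 22*(-12) = -264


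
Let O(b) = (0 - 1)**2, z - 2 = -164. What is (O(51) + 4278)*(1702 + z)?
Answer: 6589660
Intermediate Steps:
z = -162 (z = 2 - 164 = -162)
O(b) = 1 (O(b) = (-1)**2 = 1)
(O(51) + 4278)*(1702 + z) = (1 + 4278)*(1702 - 162) = 4279*1540 = 6589660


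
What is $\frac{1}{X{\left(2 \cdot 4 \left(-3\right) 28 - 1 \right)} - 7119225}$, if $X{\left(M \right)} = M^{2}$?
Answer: $- \frac{1}{6666296} \approx -1.5001 \cdot 10^{-7}$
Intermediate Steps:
$\frac{1}{X{\left(2 \cdot 4 \left(-3\right) 28 - 1 \right)} - 7119225} = \frac{1}{\left(2 \cdot 4 \left(-3\right) 28 - 1\right)^{2} - 7119225} = \frac{1}{\left(8 \left(-3\right) 28 - 1\right)^{2} - 7119225} = \frac{1}{\left(\left(-24\right) 28 - 1\right)^{2} - 7119225} = \frac{1}{\left(-672 - 1\right)^{2} - 7119225} = \frac{1}{\left(-673\right)^{2} - 7119225} = \frac{1}{452929 - 7119225} = \frac{1}{-6666296} = - \frac{1}{6666296}$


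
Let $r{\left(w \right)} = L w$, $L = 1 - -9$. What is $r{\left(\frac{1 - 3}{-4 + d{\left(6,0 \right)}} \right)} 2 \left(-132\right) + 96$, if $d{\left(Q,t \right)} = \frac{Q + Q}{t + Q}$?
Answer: $-2544$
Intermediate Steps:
$d{\left(Q,t \right)} = \frac{2 Q}{Q + t}$
$L = 10$ ($L = 1 + 9 = 10$)
$r{\left(w \right)} = 10 w$
$r{\left(\frac{1 - 3}{-4 + d{\left(6,0 \right)}} \right)} 2 \left(-132\right) + 96 = 10 \frac{1 - 3}{-4 + 2 \cdot 6 \frac{1}{6 + 0}} \cdot 2 \left(-132\right) + 96 = 10 \left(- \frac{2}{-4 + 2 \cdot 6 \cdot \frac{1}{6}}\right) \left(-264\right) + 96 = 10 \left(- \frac{2}{-4 + 2}\right) \left(-264\right) + 96 = 10 \left(- \frac{2}{-2}\right) \left(-264\right) + 96 = 10 \left(\left(-2\right) \left(- \frac{1}{2}\right)\right) \left(-264\right) + 96 = 10 \cdot 1 \left(-264\right) + 96 = 10 \left(-264\right) + 96 = -2640 + 96 = -2544$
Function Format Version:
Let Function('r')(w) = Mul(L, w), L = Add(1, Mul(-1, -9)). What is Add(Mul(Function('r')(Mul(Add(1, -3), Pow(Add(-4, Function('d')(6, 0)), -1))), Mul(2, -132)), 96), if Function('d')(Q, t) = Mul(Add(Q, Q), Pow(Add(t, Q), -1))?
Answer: -2544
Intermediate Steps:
Function('d')(Q, t) = Mul(2, Q, Pow(Add(Q, t), -1)) (Function('d')(Q, t) = Mul(Mul(2, Q), Pow(Add(Q, t), -1)) = Mul(2, Q, Pow(Add(Q, t), -1)))
L = 10 (L = Add(1, 9) = 10)
Function('r')(w) = Mul(10, w)
Add(Mul(Function('r')(Mul(Add(1, -3), Pow(Add(-4, Function('d')(6, 0)), -1))), Mul(2, -132)), 96) = Add(Mul(Mul(10, Mul(Add(1, -3), Pow(Add(-4, Mul(2, 6, Pow(Add(6, 0), -1))), -1))), Mul(2, -132)), 96) = Add(Mul(Mul(10, Mul(-2, Pow(Add(-4, Mul(2, 6, Pow(6, -1))), -1))), -264), 96) = Add(Mul(Mul(10, Mul(-2, Pow(Add(-4, Mul(2, 6, Rational(1, 6))), -1))), -264), 96) = Add(Mul(Mul(10, Mul(-2, Pow(Add(-4, 2), -1))), -264), 96) = Add(Mul(Mul(10, Mul(-2, Pow(-2, -1))), -264), 96) = Add(Mul(Mul(10, Mul(-2, Rational(-1, 2))), -264), 96) = Add(Mul(Mul(10, 1), -264), 96) = Add(Mul(10, -264), 96) = Add(-2640, 96) = -2544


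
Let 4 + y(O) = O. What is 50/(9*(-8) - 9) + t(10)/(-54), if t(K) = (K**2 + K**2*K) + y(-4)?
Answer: -1688/81 ≈ -20.840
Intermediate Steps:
y(O) = -4 + O
t(K) = -8 + K**2 + K**3 (t(K) = (K**2 + K**2*K) + (-4 - 4) = (K**2 + K**3) - 8 = -8 + K**2 + K**3)
50/(9*(-8) - 9) + t(10)/(-54) = 50/(9*(-8) - 9) + (-8 + 10**2 + 10**3)/(-54) = 50/(-72 - 9) + (-8 + 100 + 1000)*(-1/54) = 50/(-81) + 1092*(-1/54) = 50*(-1/81) - 182/9 = -50/81 - 182/9 = -1688/81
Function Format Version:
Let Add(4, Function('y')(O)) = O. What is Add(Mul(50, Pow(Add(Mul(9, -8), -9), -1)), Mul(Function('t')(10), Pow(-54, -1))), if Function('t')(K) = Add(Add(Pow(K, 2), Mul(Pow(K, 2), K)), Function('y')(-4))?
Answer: Rational(-1688, 81) ≈ -20.840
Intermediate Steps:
Function('y')(O) = Add(-4, O)
Function('t')(K) = Add(-8, Pow(K, 2), Pow(K, 3)) (Function('t')(K) = Add(Add(Pow(K, 2), Mul(Pow(K, 2), K)), Add(-4, -4)) = Add(Add(Pow(K, 2), Pow(K, 3)), -8) = Add(-8, Pow(K, 2), Pow(K, 3)))
Add(Mul(50, Pow(Add(Mul(9, -8), -9), -1)), Mul(Function('t')(10), Pow(-54, -1))) = Add(Mul(50, Pow(Add(Mul(9, -8), -9), -1)), Mul(Add(-8, Pow(10, 2), Pow(10, 3)), Pow(-54, -1))) = Add(Mul(50, Pow(Add(-72, -9), -1)), Mul(Add(-8, 100, 1000), Rational(-1, 54))) = Add(Mul(50, Pow(-81, -1)), Mul(1092, Rational(-1, 54))) = Add(Mul(50, Rational(-1, 81)), Rational(-182, 9)) = Add(Rational(-50, 81), Rational(-182, 9)) = Rational(-1688, 81)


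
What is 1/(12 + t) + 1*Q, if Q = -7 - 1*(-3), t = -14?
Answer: -9/2 ≈ -4.5000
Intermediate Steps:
Q = -4 (Q = -7 + 3 = -4)
1/(12 + t) + 1*Q = 1/(12 - 14) + 1*(-4) = 1/(-2) - 4 = -½ - 4 = -9/2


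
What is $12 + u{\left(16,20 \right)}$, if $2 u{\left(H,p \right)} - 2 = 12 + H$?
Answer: $27$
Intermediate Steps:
$u{\left(H,p \right)} = 7 + \frac{H}{2}$ ($u{\left(H,p \right)} = 1 + \frac{12 + H}{2} = 1 + \left(6 + \frac{H}{2}\right) = 7 + \frac{H}{2}$)
$12 + u{\left(16,20 \right)} = 12 + \left(7 + \frac{1}{2} \cdot 16\right) = 12 + \left(7 + 8\right) = 12 + 15 = 27$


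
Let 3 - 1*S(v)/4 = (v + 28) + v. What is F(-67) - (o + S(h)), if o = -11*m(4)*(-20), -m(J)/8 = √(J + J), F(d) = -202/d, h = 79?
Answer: 49246/67 + 3520*√2 ≈ 5713.0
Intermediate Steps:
S(v) = -100 - 8*v (S(v) = 12 - 4*((v + 28) + v) = 12 - 4*((28 + v) + v) = 12 - 4*(28 + 2*v) = 12 + (-112 - 8*v) = -100 - 8*v)
m(J) = -8*√2*√J (m(J) = -8*√(J + J) = -8*√2*√J)
o = -3520*√2 (o = -(-88)*√2*√4*(-20) = -(-88)*√2*2*(-20) = -(-176)*√2*(-20) = (176*√2)*(-20) = -3520*√2 ≈ -4978.0)
F(-67) - (o + S(h)) = -202/(-67) - (-3520*√2 + (-100 - 8*79)) = -202*(-1/67) - (-3520*√2 + (-100 - 632)) = 202/67 - (-3520*√2 - 732) = 202/67 - (-732 - 3520*√2) = 202/67 + (732 + 3520*√2) = 49246/67 + 3520*√2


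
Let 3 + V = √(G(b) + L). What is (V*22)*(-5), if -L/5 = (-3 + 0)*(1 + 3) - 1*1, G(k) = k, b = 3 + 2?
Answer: 330 - 110*√70 ≈ -590.33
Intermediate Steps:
b = 5
L = 65 (L = -5*((-3 + 0)*(1 + 3) - 1*1) = -5*(-3*4 - 1) = -5*(-12 - 1) = -5*(-13) = 65)
V = -3 + √70 (V = -3 + √(5 + 65) = -3 + √70 ≈ 5.3666)
(V*22)*(-5) = ((-3 + √70)*22)*(-5) = (-66 + 22*√70)*(-5) = 330 - 110*√70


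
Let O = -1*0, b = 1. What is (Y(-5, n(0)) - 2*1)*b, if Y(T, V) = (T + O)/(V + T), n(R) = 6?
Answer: -7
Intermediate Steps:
O = 0
Y(T, V) = T/(T + V) (Y(T, V) = (T + 0)/(V + T) = T/(T + V))
(Y(-5, n(0)) - 2*1)*b = (-5/(-5 + 6) - 2*1)*1 = (-5/1 - 2)*1 = (-5*1 - 2)*1 = (-5 - 2)*1 = -7*1 = -7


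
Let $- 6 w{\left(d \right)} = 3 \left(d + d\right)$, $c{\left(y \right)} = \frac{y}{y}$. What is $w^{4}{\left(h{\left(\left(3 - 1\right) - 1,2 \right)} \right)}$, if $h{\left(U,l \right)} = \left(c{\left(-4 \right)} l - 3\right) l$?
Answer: $16$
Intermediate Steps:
$c{\left(y \right)} = 1$
$h{\left(U,l \right)} = l \left(-3 + l\right)$ ($h{\left(U,l \right)} = \left(1 l - 3\right) l = \left(l - 3\right) l = \left(-3 + l\right) l = l \left(-3 + l\right)$)
$w{\left(d \right)} = - d$ ($w{\left(d \right)} = - \frac{3 \left(d + d\right)}{6} = - \frac{3 \cdot 2 d}{6} = - \frac{6 d}{6} = - d$)
$w^{4}{\left(h{\left(\left(3 - 1\right) - 1,2 \right)} \right)} = \left(- 2 \left(-3 + 2\right)\right)^{4} = \left(- 2 \left(-1\right)\right)^{4} = \left(\left(-1\right) \left(-2\right)\right)^{4} = 2^{4} = 16$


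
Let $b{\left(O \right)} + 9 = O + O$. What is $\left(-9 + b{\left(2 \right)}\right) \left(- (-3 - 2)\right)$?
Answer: $-70$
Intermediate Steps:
$b{\left(O \right)} = -9 + 2 O$ ($b{\left(O \right)} = -9 + \left(O + O\right) = -9 + 2 O$)
$\left(-9 + b{\left(2 \right)}\right) \left(- (-3 - 2)\right) = \left(-9 + \left(-9 + 2 \cdot 2\right)\right) \left(- (-3 - 2)\right) = \left(-9 + \left(-9 + 4\right)\right) \left(\left(-1\right) \left(-5\right)\right) = \left(-9 - 5\right) 5 = \left(-14\right) 5 = -70$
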